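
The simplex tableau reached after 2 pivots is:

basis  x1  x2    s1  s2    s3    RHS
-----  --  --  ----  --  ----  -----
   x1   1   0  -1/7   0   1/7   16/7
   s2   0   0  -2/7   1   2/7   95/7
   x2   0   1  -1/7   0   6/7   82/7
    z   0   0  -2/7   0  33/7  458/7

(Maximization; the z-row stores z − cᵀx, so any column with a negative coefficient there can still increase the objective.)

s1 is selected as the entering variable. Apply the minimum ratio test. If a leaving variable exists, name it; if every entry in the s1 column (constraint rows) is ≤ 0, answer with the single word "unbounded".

unbounded

s1-column entries: row 1: -1/7, row 2: -2/7, row 3: -1/7. All ≤ 0, so s1 can increase without bound; the LP is unbounded in this direction.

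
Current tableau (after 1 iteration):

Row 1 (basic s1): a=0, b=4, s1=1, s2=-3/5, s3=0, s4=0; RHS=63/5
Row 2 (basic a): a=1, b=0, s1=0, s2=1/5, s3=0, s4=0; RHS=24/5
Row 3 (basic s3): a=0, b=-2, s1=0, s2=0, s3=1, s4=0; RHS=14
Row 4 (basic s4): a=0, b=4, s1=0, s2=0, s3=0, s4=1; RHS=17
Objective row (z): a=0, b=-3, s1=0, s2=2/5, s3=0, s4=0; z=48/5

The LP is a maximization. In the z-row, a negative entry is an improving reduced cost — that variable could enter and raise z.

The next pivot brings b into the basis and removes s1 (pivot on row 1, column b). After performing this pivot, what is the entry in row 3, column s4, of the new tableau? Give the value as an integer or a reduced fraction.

Pivot element is row 1, column b: 4.
Normalize row 1: new (row 1, s4) = 0/4 = 0.
row 3 ← row 3 − (-2)·(new row 1): 0 − (-2)·0 = 0.

0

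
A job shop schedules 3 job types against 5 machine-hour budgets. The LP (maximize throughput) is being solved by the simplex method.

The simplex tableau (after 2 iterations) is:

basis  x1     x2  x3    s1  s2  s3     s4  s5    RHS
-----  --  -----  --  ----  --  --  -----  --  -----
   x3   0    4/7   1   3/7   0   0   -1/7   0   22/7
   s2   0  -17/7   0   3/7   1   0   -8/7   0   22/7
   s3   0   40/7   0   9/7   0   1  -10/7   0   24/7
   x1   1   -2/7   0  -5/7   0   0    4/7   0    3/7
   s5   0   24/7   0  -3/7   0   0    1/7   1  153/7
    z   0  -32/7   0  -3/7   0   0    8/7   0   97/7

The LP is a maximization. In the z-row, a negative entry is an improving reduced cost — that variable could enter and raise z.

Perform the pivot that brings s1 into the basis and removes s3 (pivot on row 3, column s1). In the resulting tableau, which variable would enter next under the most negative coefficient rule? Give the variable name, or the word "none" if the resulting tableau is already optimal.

Pivot element 9/7. New z-row = old z-row − (-3/7)·(row 3/(9/7)).
Updated z-row coefficients: x1: 0, x2: -8/3, x3: 0, s1: 0, s2: 0, s3: 1/3, s4: 2/3, s5: 0.
The most negative is -8/3 in column x2, so x2 would enter next.

x2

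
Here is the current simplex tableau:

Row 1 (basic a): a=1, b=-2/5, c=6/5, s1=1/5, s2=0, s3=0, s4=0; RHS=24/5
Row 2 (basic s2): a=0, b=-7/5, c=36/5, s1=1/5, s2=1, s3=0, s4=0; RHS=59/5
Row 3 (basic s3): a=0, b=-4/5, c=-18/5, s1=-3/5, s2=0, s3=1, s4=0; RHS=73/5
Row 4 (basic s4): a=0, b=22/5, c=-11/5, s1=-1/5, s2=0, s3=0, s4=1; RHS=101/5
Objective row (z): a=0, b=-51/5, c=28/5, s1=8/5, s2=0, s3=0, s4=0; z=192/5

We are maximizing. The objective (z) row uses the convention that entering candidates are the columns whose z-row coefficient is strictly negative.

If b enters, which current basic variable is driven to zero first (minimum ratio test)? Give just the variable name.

s4

Ratios: row 1 (a): entry -2/5 ≤ 0, skip; row 2 (s2): entry -7/5 ≤ 0, skip; row 3 (s3): entry -4/5 ≤ 0, skip; row 4 (s4): (101/5)/(22/5) = 101/22.
Minimum ratio 101/22 is in the s4 row, so s4 leaves.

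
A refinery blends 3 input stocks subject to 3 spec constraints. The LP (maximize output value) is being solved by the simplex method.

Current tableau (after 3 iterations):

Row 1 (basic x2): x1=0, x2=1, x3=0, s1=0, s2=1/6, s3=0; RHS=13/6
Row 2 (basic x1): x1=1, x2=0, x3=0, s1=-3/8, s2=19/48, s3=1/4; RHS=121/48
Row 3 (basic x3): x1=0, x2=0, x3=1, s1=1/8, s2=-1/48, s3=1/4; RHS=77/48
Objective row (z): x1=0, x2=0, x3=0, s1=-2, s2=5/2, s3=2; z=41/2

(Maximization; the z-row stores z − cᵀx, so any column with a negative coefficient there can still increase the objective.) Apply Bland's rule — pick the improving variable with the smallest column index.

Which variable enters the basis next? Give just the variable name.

s1

Objective-row coefficients: x1: 0, x2: 0, x3: 0, s1: -2, s2: 5/2, s3: 2.
Improving columns: s1. Bland's rule picks the smallest column index → s1.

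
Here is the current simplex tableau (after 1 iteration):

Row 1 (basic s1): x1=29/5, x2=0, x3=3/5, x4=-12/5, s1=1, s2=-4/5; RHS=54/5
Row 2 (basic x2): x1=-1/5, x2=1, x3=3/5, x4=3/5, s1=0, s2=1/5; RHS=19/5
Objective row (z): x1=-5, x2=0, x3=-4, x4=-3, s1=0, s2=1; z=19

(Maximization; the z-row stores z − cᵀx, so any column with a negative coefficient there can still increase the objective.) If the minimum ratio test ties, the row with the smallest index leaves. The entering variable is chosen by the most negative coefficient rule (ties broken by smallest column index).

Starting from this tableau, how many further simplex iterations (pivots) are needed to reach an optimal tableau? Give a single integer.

2

pivot: x1 in, s1 out → z = 821/29
pivot: x4 in, x2 out → z = 346/5
No improving column remains; optimal.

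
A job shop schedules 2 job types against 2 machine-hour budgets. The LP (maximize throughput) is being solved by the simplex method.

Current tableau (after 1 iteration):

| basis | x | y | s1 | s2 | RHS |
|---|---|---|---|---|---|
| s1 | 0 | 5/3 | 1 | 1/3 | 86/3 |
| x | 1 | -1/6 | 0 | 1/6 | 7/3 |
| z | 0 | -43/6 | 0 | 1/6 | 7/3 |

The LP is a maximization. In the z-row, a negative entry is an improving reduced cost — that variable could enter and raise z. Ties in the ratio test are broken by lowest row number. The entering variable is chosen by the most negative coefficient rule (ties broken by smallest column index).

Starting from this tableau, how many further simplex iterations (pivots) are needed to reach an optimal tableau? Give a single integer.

1

pivot: y in, s1 out → z = 628/5
No improving column remains; optimal.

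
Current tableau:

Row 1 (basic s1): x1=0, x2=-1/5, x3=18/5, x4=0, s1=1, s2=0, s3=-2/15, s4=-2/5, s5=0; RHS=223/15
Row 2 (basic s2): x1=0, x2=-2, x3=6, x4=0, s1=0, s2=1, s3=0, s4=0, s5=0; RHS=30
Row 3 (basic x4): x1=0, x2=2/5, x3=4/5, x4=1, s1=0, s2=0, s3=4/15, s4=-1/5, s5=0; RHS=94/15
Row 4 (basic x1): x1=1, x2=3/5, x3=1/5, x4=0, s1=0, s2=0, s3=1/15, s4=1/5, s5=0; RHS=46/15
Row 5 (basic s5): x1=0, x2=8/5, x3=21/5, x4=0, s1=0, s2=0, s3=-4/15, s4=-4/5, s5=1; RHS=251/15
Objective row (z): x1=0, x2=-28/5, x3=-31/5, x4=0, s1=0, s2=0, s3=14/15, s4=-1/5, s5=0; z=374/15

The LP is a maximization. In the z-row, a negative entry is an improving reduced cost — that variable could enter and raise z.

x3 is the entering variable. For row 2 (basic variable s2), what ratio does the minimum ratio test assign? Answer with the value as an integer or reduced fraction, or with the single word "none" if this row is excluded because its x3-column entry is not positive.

5

Ratio = RHS / (x3 entry) = 30 / 6 = 5.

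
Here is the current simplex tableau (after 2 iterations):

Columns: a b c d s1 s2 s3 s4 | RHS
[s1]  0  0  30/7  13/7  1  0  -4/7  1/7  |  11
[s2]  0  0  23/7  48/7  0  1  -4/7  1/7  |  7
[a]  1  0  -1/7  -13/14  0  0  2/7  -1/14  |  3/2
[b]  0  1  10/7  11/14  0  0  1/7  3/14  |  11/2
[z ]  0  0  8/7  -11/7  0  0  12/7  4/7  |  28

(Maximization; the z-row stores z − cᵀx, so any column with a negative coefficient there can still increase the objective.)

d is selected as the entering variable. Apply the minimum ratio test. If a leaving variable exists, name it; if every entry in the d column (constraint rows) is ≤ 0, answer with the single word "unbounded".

s2

Ratios: row 1 (s1): 11/(13/7) = 77/13; row 2 (s2): 7/(48/7) = 49/48; row 3 (a): entry -13/14 ≤ 0, skip; row 4 (b): (11/2)/(11/14) = 7.
Minimum ratio is in the s2 row, so s2 leaves.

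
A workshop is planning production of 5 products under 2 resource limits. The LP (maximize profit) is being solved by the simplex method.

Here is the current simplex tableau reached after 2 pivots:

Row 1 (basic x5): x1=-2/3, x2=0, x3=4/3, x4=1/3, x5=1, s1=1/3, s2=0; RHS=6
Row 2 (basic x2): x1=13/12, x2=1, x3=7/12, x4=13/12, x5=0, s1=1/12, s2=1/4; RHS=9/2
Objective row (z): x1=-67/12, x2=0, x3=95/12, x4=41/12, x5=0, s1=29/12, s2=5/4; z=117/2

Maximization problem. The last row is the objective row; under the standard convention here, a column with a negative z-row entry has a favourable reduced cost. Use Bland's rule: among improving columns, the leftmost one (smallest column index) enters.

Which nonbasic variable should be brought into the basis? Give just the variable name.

Objective-row coefficients: x1: -67/12, x2: 0, x3: 95/12, x4: 41/12, x5: 0, s1: 29/12, s2: 5/4.
Improving columns: x1. Bland's rule picks the smallest column index → x1.

x1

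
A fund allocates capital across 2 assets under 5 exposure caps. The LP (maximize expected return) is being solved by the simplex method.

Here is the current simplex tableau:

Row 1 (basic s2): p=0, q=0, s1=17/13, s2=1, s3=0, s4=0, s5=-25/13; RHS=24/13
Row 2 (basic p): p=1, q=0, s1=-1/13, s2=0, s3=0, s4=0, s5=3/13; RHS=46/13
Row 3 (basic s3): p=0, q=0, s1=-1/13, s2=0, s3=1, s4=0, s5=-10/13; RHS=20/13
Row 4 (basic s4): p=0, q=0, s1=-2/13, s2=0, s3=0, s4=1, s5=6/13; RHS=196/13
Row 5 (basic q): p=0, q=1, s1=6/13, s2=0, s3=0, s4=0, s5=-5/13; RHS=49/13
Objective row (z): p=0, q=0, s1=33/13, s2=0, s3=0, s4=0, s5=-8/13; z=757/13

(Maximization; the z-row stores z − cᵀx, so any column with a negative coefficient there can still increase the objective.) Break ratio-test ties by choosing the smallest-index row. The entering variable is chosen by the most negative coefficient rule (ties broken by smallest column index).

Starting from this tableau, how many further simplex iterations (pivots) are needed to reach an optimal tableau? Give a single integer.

1

pivot: s5 in, p out → z = 203/3
No improving column remains; optimal.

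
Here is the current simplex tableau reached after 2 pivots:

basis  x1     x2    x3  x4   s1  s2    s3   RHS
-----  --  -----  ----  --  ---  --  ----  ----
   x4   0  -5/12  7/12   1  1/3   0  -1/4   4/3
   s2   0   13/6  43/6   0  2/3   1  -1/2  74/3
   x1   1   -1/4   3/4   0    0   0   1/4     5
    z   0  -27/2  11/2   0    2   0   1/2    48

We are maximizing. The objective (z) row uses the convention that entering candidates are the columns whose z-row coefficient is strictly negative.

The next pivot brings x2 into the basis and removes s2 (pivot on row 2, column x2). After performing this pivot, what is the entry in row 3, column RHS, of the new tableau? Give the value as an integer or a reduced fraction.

Pivot element is row 2, column x2: 13/6.
Normalize row 2: new (row 2, RHS) = (74/3)/(13/6) = 148/13.
row 3 ← row 3 − (-1/4)·(new row 2): 5 − (-1/4)·(148/13) = 102/13.

102/13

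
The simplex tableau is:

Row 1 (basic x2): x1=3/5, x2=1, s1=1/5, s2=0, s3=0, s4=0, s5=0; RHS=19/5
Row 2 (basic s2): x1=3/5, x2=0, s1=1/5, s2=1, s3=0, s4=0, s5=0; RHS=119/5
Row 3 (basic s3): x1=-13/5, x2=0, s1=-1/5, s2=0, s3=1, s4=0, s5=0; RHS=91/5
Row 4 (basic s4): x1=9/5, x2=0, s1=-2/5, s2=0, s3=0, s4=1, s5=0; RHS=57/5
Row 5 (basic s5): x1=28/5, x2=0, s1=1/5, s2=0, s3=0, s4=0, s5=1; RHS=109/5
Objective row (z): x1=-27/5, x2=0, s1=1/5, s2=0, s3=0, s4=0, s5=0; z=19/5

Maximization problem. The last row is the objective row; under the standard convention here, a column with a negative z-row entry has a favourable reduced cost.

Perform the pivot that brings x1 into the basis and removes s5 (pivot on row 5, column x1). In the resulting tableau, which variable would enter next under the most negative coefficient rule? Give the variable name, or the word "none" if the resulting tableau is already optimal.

none

Pivot element 28/5. New z-row = old z-row − (-27/5)·(row 5/(28/5)).
Updated z-row coefficients: x1: 0, x2: 0, s1: 11/28, s2: 0, s3: 0, s4: 0, s5: 27/28.
No coefficient is strictly negative; the tableau after this pivot is optimal.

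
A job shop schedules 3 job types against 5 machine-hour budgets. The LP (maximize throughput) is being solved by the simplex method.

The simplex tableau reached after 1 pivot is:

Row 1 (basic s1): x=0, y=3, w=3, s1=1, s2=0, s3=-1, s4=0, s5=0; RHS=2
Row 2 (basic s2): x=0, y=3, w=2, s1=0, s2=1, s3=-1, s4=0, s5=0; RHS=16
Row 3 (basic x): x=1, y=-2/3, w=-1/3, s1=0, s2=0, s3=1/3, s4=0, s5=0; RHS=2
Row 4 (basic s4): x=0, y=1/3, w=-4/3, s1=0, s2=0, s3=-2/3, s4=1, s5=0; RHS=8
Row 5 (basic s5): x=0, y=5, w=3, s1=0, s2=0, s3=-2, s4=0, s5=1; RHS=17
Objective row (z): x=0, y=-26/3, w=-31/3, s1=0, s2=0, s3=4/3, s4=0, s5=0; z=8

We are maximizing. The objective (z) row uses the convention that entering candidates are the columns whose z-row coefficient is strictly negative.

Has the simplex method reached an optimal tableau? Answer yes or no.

no

Column y has objective-row coefficient -26/3, which is negative; an improving pivot exists, so not yet optimal.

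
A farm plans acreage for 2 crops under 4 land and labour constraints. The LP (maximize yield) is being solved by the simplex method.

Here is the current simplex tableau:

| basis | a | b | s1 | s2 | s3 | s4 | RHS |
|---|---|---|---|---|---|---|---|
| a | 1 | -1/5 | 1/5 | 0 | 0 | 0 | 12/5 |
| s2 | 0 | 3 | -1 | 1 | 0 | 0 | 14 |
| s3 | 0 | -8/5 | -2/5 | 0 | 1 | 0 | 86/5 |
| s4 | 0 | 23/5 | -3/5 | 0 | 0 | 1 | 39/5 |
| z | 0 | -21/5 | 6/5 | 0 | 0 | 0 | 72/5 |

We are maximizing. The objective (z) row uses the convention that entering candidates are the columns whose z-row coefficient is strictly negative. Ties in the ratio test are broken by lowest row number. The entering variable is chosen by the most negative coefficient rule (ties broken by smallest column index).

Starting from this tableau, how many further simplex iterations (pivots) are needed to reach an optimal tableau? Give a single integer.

pivot: b in, s4 out → z = 495/23
No improving column remains; optimal.

1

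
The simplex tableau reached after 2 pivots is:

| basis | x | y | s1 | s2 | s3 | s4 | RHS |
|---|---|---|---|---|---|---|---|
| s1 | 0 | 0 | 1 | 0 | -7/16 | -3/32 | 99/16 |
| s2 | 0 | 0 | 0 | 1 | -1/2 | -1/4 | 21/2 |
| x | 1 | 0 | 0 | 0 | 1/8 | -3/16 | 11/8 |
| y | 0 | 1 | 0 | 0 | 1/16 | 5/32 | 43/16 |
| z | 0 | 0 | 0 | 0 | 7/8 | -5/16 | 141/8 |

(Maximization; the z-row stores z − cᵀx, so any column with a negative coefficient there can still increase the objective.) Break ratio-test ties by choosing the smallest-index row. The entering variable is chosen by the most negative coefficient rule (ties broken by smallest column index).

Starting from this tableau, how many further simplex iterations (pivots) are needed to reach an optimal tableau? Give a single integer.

pivot: s4 in, y out → z = 23
No improving column remains; optimal.

1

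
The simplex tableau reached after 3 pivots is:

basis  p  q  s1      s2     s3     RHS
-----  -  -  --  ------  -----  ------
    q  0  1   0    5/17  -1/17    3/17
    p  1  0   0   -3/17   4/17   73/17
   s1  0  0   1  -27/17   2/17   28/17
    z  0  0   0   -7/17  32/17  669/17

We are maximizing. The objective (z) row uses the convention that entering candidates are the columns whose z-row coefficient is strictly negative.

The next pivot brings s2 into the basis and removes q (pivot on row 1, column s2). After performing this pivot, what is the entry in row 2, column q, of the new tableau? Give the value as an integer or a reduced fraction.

3/5

Pivot element is row 1, column s2: 5/17.
Normalize row 1: new (row 1, q) = 1/(5/17) = 17/5.
row 2 ← row 2 − (-3/17)·(new row 1): 0 − (-3/17)·(17/5) = 3/5.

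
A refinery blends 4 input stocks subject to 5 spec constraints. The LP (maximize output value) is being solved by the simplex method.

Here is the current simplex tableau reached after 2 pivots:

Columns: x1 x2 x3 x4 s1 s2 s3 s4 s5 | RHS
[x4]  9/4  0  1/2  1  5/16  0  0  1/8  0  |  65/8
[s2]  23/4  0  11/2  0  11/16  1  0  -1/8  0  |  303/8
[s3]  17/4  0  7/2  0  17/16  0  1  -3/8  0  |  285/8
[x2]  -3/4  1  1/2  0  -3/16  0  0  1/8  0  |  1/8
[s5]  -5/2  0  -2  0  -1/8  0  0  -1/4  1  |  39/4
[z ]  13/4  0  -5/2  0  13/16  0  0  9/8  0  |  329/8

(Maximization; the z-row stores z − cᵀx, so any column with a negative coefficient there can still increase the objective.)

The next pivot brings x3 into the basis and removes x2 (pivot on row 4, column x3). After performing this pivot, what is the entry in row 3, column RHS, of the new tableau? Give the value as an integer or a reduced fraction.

Pivot element is row 4, column x3: 1/2.
Normalize row 4: new (row 4, RHS) = (1/8)/(1/2) = 1/4.
row 3 ← row 3 − (7/2)·(new row 4): 285/8 − (7/2)·(1/4) = 139/4.

139/4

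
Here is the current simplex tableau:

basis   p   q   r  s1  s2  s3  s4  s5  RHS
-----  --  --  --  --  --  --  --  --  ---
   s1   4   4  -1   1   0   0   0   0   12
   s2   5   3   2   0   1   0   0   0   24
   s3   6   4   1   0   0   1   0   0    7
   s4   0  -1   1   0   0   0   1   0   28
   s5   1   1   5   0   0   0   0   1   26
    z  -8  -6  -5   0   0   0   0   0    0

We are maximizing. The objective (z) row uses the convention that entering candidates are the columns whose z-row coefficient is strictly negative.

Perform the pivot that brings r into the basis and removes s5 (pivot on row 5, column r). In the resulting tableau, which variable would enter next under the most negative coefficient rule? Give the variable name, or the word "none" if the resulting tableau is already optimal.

p

Pivot element 5. New z-row = old z-row − (-5)·(row 5/5).
Updated z-row coefficients: p: -7, q: -5, r: 0, s1: 0, s2: 0, s3: 0, s4: 0, s5: 1.
The most negative is -7 in column p, so p would enter next.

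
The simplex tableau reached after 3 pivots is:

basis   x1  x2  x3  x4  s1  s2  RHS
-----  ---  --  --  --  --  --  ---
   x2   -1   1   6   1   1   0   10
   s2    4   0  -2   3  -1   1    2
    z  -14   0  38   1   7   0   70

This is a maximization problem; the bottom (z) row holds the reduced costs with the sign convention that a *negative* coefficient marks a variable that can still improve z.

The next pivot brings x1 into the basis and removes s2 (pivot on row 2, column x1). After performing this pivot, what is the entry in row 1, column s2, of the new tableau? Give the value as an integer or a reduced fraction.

Pivot element is row 2, column x1: 4.
Normalize row 2: new (row 2, s2) = 1/4 = 1/4.
row 1 ← row 1 − (-1)·(new row 2): 0 − (-1)·(1/4) = 1/4.

1/4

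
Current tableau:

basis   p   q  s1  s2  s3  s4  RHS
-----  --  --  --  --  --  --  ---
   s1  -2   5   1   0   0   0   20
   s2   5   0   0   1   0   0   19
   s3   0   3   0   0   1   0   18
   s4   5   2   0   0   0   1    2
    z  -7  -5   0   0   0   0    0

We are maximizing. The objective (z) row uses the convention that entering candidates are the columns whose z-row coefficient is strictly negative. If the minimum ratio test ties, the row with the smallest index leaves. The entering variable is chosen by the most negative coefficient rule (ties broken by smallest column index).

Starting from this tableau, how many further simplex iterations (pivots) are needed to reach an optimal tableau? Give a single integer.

2

pivot: p in, s4 out → z = 14/5
pivot: q in, p out → z = 5
No improving column remains; optimal.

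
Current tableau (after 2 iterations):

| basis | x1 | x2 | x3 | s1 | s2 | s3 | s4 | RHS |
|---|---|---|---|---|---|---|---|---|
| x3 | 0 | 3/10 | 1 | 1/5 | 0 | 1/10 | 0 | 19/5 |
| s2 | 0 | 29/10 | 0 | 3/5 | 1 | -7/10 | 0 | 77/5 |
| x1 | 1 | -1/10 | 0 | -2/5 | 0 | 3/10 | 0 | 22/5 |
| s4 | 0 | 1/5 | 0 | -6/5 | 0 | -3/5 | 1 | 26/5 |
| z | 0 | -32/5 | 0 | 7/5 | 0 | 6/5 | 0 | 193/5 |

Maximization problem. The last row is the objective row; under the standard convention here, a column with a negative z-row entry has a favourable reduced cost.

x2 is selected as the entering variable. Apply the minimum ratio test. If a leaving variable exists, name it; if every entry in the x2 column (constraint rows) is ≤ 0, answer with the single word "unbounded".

Ratios: row 1 (x3): (19/5)/(3/10) = 38/3; row 2 (s2): (77/5)/(29/10) = 154/29; row 3 (x1): entry -1/10 ≤ 0, skip; row 4 (s4): (26/5)/(1/5) = 26.
Minimum ratio is in the s2 row, so s2 leaves.

s2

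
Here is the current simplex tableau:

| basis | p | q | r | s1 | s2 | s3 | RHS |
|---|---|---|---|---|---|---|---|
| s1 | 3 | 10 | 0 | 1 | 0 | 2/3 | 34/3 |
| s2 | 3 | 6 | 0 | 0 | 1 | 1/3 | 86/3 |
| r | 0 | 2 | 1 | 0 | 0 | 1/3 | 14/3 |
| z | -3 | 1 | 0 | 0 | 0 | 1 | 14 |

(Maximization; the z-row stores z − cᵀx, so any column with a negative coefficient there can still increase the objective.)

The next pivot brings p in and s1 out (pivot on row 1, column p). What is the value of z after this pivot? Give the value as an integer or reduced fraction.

76/3

Minimum ratio for p: (34/3)/3 = 34/9.
z changes by −(z-row coeff of p)·ratio = −(-3)·(34/9) = 34/3.
New z = 14 + (34/3) = 76/3.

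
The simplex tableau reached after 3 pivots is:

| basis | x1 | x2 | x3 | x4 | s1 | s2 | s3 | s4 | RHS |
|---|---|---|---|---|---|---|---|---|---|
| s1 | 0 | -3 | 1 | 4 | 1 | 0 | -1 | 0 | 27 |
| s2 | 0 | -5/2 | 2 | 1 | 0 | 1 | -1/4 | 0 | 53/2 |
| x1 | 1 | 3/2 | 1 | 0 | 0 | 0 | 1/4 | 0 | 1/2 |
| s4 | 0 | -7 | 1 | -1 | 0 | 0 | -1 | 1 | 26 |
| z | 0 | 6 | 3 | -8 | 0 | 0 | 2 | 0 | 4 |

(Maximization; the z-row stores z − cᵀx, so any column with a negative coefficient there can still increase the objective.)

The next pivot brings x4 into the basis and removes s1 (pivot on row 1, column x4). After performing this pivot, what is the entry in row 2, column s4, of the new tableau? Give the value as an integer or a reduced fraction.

0

Pivot element is row 1, column x4: 4.
Normalize row 1: new (row 1, s4) = 0/4 = 0.
row 2 ← row 2 − 1·(new row 1): 0 − 1·0 = 0.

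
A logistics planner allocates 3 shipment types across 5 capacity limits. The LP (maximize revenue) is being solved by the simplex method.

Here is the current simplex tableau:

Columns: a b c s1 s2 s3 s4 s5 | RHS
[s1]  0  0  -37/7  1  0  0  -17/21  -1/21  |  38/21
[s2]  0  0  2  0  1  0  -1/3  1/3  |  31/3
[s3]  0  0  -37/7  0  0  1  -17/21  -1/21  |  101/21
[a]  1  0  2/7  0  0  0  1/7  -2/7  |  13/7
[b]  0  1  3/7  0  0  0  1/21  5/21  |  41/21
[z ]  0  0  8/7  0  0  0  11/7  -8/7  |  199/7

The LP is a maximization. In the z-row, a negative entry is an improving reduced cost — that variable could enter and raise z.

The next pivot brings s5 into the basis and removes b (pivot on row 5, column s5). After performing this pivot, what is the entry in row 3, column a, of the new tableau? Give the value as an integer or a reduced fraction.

0

Pivot element is row 5, column s5: 5/21.
Normalize row 5: new (row 5, a) = 0/(5/21) = 0.
row 3 ← row 3 − (-1/21)·(new row 5): 0 − (-1/21)·0 = 0.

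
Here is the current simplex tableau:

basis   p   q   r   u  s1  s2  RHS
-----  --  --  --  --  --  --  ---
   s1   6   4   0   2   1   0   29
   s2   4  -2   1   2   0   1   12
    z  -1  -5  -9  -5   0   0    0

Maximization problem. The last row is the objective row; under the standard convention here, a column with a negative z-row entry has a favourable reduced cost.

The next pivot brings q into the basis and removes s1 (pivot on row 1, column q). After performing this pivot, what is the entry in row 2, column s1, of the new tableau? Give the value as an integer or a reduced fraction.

Pivot element is row 1, column q: 4.
Normalize row 1: new (row 1, s1) = 1/4 = 1/4.
row 2 ← row 2 − (-2)·(new row 1): 0 − (-2)·(1/4) = 1/2.

1/2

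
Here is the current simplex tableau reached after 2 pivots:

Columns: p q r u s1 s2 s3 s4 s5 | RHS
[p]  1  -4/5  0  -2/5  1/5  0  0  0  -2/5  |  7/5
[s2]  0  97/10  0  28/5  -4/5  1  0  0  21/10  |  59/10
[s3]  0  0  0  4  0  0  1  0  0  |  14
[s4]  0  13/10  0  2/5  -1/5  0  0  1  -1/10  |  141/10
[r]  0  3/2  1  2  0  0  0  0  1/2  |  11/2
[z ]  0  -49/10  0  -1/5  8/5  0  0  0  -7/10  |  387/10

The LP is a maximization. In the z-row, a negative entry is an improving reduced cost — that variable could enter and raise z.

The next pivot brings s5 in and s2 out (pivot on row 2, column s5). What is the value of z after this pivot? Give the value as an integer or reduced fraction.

Minimum ratio for s5: (59/10)/(21/10) = 59/21.
z changes by −(z-row coeff of s5)·ratio = −(-7/10)·(59/21) = 59/30.
New z = 387/10 + (59/30) = 122/3.

122/3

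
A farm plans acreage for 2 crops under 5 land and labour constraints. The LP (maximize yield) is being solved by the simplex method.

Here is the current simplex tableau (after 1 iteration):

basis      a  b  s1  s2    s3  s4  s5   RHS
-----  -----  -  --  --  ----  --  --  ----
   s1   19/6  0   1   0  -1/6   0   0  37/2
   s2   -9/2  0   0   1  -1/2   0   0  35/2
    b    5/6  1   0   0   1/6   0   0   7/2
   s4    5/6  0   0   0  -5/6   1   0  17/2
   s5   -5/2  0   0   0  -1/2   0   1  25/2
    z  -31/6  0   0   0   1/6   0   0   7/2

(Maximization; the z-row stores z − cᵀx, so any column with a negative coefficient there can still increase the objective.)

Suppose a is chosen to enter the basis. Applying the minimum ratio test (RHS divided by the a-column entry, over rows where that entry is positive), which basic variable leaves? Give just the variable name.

Ratios: row 1 (s1): (37/2)/(19/6) = 111/19; row 2 (s2): entry -9/2 ≤ 0, skip; row 3 (b): (7/2)/(5/6) = 21/5; row 4 (s4): (17/2)/(5/6) = 51/5; row 5 (s5): entry -5/2 ≤ 0, skip.
Minimum ratio 21/5 is in the b row, so b leaves.

b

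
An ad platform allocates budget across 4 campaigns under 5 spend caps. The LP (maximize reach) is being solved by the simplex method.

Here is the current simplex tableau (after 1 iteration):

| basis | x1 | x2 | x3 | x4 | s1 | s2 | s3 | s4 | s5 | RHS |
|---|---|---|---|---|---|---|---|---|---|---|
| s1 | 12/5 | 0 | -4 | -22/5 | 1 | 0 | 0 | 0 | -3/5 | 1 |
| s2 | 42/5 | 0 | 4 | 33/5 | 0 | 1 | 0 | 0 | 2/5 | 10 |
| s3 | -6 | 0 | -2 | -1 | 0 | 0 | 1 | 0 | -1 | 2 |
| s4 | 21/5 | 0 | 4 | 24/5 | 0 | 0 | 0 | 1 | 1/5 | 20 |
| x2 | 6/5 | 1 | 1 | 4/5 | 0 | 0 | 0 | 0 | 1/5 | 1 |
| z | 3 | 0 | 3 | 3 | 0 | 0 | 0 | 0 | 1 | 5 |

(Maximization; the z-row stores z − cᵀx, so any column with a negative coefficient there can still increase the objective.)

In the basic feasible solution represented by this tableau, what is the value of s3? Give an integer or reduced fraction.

2

s3 is basic (row 3); its value is the RHS of that row: 2.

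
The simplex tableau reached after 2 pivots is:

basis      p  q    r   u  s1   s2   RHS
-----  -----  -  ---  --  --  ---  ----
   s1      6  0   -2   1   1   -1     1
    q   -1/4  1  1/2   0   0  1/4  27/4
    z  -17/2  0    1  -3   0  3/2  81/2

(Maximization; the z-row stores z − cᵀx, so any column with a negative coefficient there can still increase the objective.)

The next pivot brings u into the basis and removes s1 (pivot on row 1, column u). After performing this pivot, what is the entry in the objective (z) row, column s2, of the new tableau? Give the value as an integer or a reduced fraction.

-3/2

Pivot element is row 1, column u: 1.
Normalize row 1: new (row 1, s2) = (-1)/1 = -1.
z-row ← z-row − (-3)·(new row 1): 3/2 − (-3)·(-1) = -3/2.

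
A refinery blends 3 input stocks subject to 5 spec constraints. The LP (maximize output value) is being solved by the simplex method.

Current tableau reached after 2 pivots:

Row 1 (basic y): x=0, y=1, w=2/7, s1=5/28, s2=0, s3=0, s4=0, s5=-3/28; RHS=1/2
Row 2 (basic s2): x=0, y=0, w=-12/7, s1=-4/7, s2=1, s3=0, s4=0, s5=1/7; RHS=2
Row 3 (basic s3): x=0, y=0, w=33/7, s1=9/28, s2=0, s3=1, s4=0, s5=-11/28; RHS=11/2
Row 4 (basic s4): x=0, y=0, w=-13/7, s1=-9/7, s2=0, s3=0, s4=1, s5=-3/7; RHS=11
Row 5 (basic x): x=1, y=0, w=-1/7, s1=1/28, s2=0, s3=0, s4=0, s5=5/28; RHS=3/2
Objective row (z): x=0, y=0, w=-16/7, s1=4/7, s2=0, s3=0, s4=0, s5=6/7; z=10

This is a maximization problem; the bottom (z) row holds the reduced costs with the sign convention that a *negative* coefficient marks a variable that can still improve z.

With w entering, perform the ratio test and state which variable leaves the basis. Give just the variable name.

s3

Ratios: row 1 (y): (1/2)/(2/7) = 7/4; row 2 (s2): entry -12/7 ≤ 0, skip; row 3 (s3): (11/2)/(33/7) = 7/6; row 4 (s4): entry -13/7 ≤ 0, skip; row 5 (x): entry -1/7 ≤ 0, skip.
Minimum ratio 7/6 is in the s3 row, so s3 leaves.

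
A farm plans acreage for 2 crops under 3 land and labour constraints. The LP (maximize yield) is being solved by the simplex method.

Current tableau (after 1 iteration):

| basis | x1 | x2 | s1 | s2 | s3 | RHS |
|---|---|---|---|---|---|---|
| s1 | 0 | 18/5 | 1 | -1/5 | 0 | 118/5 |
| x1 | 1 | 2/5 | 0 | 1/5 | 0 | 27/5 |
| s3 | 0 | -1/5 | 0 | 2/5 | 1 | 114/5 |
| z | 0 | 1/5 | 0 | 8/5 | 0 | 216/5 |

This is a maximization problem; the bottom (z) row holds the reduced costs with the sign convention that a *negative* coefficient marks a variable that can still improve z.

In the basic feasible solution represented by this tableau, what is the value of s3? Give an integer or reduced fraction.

s3 is basic (row 3); its value is the RHS of that row: 114/5.

114/5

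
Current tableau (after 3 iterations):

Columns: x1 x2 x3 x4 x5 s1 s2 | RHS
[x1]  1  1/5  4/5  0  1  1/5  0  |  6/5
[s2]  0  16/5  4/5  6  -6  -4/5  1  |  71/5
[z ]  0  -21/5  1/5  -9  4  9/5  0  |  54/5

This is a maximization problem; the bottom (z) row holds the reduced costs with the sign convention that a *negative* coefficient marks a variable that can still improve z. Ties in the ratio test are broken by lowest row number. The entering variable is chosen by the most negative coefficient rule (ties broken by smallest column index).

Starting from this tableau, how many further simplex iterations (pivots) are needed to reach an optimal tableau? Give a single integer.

2

pivot: x4 in, s2 out → z = 321/10
pivot: x5 in, x1 out → z = 381/10
No improving column remains; optimal.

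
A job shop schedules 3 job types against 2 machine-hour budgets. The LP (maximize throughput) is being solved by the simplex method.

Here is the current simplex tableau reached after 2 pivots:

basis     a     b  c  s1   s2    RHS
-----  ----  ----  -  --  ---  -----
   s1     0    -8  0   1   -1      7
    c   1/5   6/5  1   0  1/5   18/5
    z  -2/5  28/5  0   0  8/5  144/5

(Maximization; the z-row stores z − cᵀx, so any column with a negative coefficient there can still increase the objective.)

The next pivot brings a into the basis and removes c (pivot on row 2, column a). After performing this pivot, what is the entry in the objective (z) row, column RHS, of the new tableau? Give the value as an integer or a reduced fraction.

Pivot element is row 2, column a: 1/5.
Normalize row 2: new (row 2, RHS) = (18/5)/(1/5) = 18.
z-row ← z-row − (-2/5)·(new row 2): 144/5 − (-2/5)·18 = 36.

36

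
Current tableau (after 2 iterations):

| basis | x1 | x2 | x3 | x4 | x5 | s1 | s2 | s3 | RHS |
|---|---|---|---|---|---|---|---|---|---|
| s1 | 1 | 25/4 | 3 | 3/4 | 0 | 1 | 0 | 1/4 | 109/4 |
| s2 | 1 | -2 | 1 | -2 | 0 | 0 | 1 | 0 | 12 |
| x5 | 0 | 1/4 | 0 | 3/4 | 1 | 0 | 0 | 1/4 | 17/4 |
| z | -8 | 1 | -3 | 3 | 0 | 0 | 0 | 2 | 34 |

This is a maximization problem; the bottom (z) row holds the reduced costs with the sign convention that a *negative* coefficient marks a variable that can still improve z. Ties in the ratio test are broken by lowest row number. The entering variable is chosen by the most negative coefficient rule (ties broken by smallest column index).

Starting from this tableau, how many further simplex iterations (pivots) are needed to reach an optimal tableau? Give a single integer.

pivot: x1 in, s2 out → z = 130
pivot: x2 in, s1 out → z = 1735/11
pivot: x4 in, x2 out → z = 2223/11
No improving column remains; optimal.

3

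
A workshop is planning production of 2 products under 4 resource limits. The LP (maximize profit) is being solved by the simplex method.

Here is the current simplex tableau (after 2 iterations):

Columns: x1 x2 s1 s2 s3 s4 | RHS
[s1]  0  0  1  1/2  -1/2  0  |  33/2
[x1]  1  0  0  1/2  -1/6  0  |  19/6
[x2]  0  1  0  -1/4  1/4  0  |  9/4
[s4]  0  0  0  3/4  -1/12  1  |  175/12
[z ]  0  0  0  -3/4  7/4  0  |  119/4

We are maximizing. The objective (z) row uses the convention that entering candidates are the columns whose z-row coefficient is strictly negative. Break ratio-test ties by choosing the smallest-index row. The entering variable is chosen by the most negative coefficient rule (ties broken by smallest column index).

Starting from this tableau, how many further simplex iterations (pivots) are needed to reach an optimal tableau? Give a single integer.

1

pivot: s2 in, x1 out → z = 69/2
No improving column remains; optimal.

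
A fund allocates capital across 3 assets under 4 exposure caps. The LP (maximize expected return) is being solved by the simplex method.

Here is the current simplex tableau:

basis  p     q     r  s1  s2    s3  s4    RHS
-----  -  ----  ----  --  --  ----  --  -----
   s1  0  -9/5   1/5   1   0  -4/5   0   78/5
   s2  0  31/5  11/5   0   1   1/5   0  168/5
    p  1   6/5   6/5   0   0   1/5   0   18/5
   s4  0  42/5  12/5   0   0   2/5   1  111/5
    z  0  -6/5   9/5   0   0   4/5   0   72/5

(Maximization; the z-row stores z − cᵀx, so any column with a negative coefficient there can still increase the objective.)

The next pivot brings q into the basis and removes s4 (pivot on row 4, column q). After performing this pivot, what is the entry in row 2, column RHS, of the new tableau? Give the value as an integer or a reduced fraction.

Pivot element is row 4, column q: 42/5.
Normalize row 4: new (row 4, RHS) = (111/5)/(42/5) = 37/14.
row 2 ← row 2 − (31/5)·(new row 4): 168/5 − (31/5)·(37/14) = 241/14.

241/14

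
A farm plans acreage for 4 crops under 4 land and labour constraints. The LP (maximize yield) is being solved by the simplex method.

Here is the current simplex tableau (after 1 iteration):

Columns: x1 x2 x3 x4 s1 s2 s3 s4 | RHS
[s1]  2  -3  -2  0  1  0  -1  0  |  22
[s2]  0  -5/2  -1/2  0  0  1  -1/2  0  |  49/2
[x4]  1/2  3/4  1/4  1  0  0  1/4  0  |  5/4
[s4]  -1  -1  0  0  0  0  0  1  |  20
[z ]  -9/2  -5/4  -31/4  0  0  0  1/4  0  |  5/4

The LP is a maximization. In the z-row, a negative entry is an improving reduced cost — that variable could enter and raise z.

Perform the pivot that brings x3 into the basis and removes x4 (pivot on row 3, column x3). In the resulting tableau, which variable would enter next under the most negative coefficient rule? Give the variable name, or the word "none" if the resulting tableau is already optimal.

none

Pivot element 1/4. New z-row = old z-row − (-31/4)·(row 3/(1/4)).
Updated z-row coefficients: x1: 11, x2: 22, x3: 0, x4: 31, s1: 0, s2: 0, s3: 8, s4: 0.
No coefficient is strictly negative; the tableau after this pivot is optimal.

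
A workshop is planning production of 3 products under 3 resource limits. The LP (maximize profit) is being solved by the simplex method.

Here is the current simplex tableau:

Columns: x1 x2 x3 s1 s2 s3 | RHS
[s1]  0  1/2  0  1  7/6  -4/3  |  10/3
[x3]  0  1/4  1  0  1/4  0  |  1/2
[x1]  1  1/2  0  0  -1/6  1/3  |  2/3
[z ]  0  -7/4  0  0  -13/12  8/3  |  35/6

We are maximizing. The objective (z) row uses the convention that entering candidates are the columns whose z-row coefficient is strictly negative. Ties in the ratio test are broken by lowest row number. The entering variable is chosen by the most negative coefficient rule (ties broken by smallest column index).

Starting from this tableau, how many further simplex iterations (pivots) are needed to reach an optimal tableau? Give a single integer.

2

pivot: x2 in, x1 out → z = 49/6
pivot: s2 in, x3 out → z = 9
No improving column remains; optimal.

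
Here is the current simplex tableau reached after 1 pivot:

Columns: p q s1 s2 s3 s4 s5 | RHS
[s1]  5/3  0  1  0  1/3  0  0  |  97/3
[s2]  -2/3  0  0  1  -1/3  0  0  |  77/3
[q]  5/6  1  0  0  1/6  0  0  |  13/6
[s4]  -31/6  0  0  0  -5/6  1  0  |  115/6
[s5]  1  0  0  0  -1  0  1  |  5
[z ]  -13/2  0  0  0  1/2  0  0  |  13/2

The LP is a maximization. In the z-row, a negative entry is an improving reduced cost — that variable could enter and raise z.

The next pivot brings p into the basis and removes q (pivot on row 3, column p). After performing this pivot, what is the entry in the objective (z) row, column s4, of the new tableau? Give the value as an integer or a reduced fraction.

Pivot element is row 3, column p: 5/6.
Normalize row 3: new (row 3, s4) = 0/(5/6) = 0.
z-row ← z-row − (-13/2)·(new row 3): 0 − (-13/2)·0 = 0.

0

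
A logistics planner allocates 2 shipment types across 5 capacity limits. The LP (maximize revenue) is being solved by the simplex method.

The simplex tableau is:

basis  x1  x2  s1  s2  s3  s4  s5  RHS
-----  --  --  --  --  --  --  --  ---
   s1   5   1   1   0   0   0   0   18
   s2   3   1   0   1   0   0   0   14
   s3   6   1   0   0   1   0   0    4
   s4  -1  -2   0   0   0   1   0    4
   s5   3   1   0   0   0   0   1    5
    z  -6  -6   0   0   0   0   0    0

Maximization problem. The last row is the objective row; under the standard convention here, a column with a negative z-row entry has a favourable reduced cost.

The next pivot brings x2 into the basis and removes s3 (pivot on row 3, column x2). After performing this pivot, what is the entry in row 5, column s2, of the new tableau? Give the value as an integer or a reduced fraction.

Pivot element is row 3, column x2: 1.
Normalize row 3: new (row 3, s2) = 0/1 = 0.
row 5 ← row 5 − 1·(new row 3): 0 − 1·0 = 0.

0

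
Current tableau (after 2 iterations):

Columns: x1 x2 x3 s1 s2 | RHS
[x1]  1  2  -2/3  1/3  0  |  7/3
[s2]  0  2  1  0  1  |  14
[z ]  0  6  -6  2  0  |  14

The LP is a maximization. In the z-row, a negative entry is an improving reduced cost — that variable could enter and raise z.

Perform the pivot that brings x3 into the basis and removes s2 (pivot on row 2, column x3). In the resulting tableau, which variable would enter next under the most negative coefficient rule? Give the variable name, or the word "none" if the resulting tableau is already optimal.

none

Pivot element 1. New z-row = old z-row − (-6)·(row 2/1).
Updated z-row coefficients: x1: 0, x2: 18, x3: 0, s1: 2, s2: 6.
No coefficient is strictly negative; the tableau after this pivot is optimal.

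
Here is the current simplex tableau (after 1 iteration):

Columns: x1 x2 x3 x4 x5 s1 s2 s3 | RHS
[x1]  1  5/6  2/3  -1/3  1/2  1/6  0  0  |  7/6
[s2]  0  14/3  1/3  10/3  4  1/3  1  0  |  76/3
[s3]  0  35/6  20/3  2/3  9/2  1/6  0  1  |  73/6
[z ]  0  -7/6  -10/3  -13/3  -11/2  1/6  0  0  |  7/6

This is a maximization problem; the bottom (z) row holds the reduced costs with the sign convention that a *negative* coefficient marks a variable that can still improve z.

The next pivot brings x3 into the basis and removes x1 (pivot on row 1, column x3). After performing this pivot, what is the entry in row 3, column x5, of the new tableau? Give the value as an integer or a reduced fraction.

Pivot element is row 1, column x3: 2/3.
Normalize row 1: new (row 1, x5) = (1/2)/(2/3) = 3/4.
row 3 ← row 3 − (20/3)·(new row 1): 9/2 − (20/3)·(3/4) = -1/2.

-1/2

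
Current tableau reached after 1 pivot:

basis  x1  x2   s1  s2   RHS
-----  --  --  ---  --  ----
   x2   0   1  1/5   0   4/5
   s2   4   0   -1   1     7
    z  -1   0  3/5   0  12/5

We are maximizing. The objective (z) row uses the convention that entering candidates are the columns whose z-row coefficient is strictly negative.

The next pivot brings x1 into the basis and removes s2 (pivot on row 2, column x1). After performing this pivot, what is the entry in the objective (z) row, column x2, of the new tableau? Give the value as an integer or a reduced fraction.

0

Pivot element is row 2, column x1: 4.
Normalize row 2: new (row 2, x2) = 0/4 = 0.
z-row ← z-row − (-1)·(new row 2): 0 − (-1)·0 = 0.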